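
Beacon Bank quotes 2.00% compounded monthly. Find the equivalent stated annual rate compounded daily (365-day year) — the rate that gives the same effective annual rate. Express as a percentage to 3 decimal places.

EAR = (1 + 0.0200/12)^12 − 1 = 0.020184.
Solve (1 + r/365)^365 = 1.020184: r/365 = 1.020184^(1/365) − 1 = 0.000055, so r = 0.019984 = 1.998%.

1.998%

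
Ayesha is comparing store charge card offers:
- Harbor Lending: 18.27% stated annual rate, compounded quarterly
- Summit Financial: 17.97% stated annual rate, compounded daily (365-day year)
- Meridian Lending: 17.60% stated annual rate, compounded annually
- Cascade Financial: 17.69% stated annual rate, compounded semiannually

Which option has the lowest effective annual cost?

Meridian Lending

Harbor Lending: (1 + 0.1827/4)^4 − 1 = 19.560%
Summit Financial: (1 + 0.1797/365)^365 − 1 = 19.681%
Meridian Lending: compounded annually, EAR = 17.600%
Cascade Financial: (1 + 0.1769/2)^2 − 1 = 18.472%
The lowest effective annual rate is Meridian Lending at 17.600%.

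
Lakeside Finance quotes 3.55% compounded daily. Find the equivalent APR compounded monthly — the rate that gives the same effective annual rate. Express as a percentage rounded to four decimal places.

3.5551%

EAR = (1 + 0.0355/365)^365 − 1 = 0.036136.
Solve (1 + r/12)^12 = 1.036136: r/12 = 1.036136^(1/12) − 1 = 0.002963, so r = 0.035551 = 3.5551%.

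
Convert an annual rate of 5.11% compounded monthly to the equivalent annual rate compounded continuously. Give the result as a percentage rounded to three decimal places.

5.099%

EAR = (1 + 0.0511/12)^12 − 1 = 0.052314.
Equivalent continuous rate: r = ln(1 + 0.052314) = 0.050992 = 5.099%.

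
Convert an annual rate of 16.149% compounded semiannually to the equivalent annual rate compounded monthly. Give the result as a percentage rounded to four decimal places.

EAR = (1 + 0.16149/2)^2 − 1 = 0.168010.
Solve (1 + r/12)^12 = 1.168010: r/12 = 1.168010^(1/12) − 1 = 0.013026, so r = 0.156311 = 15.6311%.

15.6311%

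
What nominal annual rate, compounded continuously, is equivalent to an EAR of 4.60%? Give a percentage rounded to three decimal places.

4.497%

Continuous: nominal r satisfies e^r − 1 = 0.0460.
r = ln(1 + 0.0460) = ln(1.0460) = 0.044973 = 4.497%.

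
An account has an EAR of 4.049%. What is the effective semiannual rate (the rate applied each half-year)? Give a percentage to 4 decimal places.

The per-half-year rate i satisfies (1 + i)^2 = 1 + 0.04049.
i = 1.04049^(1/2) − 1 = 0.0200441 = 2.0044%.

2.0044%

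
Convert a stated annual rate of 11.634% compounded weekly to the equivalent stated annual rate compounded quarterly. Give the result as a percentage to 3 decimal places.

11.791%

EAR = (1 + 0.11634/52)^52 − 1 = 0.123232.
Solve (1 + r/4)^4 = 1.123232: r/4 = 1.123232^(1/4) − 1 = 0.029479, so r = 0.117915 = 11.791%.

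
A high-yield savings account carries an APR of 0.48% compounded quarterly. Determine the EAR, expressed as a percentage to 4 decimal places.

EAR = (1 + 0.0048/4)^4 − 1.
= (1 + 0.001200)^4 − 1 = 1.004809 − 1 = 0.4809%.

0.4809%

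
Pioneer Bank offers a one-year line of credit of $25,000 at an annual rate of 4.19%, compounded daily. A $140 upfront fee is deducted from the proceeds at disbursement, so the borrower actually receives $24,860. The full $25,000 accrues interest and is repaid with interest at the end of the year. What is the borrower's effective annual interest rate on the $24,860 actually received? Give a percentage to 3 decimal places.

4.866%

Amount owed after one year: 25,000 × (1 + 0.0419/365)^365 = 25,000 × 1.042788 = $26,069.69.
Effective rate on net proceeds: 26,069.69 / 24,860 − 1 = 0.048660 = 4.866%.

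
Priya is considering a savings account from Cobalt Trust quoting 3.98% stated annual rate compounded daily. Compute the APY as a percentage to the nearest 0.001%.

EAR = (1 + 0.0398/365)^365 − 1.
= 1.040600 − 1 = 4.060%.

4.060%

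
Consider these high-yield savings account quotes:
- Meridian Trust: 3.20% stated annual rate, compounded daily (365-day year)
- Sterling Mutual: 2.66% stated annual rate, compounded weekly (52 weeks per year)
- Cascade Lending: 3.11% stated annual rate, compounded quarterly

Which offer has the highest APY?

Meridian Trust: (1 + 0.0320/365)^365 − 1 = 3.252%
Sterling Mutual: (1 + 0.0266/52)^52 − 1 = 2.695%
Cascade Lending: (1 + 0.0311/4)^4 − 1 = 3.146%
The highest effective annual rate is Meridian Trust at 3.252%.

Meridian Trust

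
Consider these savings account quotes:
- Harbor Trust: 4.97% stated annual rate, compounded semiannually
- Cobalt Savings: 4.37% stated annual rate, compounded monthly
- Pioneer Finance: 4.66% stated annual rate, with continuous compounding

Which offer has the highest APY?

Harbor Trust

Harbor Trust: (1 + 0.0497/2)^2 − 1 = 5.032%
Cobalt Savings: (1 + 0.0437/12)^12 − 1 = 4.459%
Pioneer Finance: e^0.0466 − 1 = 4.770%
The highest effective annual rate is Harbor Trust at 5.032%.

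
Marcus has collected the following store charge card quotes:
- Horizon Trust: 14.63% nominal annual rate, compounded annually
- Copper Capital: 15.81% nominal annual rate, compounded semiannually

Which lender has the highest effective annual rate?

Horizon Trust: compounded annually, EAR = 14.630%
Copper Capital: (1 + 0.1581/2)^2 − 1 = 16.435%
The highest effective annual rate is Copper Capital at 16.435%.

Copper Capital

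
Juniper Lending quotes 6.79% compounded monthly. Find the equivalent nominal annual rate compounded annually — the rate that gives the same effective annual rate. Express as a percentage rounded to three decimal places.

7.005%

EAR = (1 + 0.0679/12)^12 − 1 = 0.070053.
Compounded annually, the equivalent nominal rate is the EAR itself: 7.005%.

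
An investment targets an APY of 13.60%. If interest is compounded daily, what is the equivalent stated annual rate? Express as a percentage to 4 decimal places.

12.7536%

(1 + r/365)^365 − 1 = 0.1360, so 1 + r/365 = 1.1360^(1/365).
r/365 = 0.000349, so r = 0.127536 = 12.7536%.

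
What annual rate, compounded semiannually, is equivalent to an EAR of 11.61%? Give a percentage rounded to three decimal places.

(1 + r/2)^2 − 1 = 0.1161, so 1 + r/2 = 1.1161^(1/2).
r/2 = 0.056456, so r = 0.112913 = 11.291%.

11.291%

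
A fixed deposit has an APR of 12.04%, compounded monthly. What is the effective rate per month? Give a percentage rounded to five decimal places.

With a nominal annual rate compounded monthly, the periodic rate is the nominal rate divided by 12.
i = 0.1204 / 12 = 0.0100333 = 1.00333%.

1.00333%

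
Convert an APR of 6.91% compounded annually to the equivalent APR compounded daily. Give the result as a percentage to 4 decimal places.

6.6823%

Compounded annually, EAR = nominal = 0.069100.
Solve (1 + r/365)^365 = 1.069100: r/365 = 1.069100^(1/365) − 1 = 0.000183, so r = 0.066823 = 6.6823%.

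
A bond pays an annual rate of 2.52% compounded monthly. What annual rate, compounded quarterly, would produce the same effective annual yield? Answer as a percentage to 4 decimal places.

EAR = (1 + 0.0252/12)^12 − 1 = 0.025493.
Solve (1 + r/4)^4 = 1.025493: r/4 = 1.025493^(1/4) − 1 = 0.006313, so r = 0.025253 = 2.5253%.

2.5253%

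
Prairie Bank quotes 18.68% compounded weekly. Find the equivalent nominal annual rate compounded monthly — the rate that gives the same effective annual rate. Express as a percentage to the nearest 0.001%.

18.792%

EAR = (1 + 0.1868/52)^52 − 1 = 0.204983.
Solve (1 + r/12)^12 = 1.204983: r/12 = 1.204983^(1/12) − 1 = 0.015660, so r = 0.187922 = 18.792%.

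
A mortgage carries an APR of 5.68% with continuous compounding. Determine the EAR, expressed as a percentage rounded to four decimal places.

With continuous compounding, EAR = e^0.0568 − 1.
e^0.0568 = 1.058444, so EAR = 0.058444 = 5.8444%.

5.8444%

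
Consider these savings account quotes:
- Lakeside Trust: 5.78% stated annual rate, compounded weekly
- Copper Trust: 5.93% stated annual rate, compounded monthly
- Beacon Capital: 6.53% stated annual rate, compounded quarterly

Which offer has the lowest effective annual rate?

Lakeside Trust

Lakeside Trust: (1 + 0.0578/52)^52 − 1 = 5.947%
Copper Trust: (1 + 0.0593/12)^12 − 1 = 6.094%
Beacon Capital: (1 + 0.0653/4)^4 − 1 = 6.692%
The lowest effective annual rate is Lakeside Trust at 5.947%.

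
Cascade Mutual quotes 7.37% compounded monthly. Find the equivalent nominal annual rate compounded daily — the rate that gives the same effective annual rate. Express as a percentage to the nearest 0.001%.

EAR = (1 + 0.0737/12)^12 − 1 = 0.076241.
Solve (1 + r/365)^365 = 1.076241: r/365 = 1.076241^(1/365) − 1 = 0.000201, so r = 0.073482 = 7.348%.

7.348%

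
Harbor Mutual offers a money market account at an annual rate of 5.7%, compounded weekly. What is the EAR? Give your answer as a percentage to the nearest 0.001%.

5.862%

EAR = (1 + 0.057/52)^52 − 1.
= 1.058623 − 1 = 5.862%.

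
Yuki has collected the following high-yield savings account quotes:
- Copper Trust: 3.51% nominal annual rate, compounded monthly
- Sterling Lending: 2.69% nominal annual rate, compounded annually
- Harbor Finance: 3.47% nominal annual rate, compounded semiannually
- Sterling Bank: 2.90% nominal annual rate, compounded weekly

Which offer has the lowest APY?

Copper Trust: (1 + 0.0351/12)^12 − 1 = 3.567%
Sterling Lending: compounded annually, EAR = 2.690%
Harbor Finance: (1 + 0.0347/2)^2 − 1 = 3.500%
Sterling Bank: (1 + 0.0290/52)^52 − 1 = 2.942%
The lowest effective annual rate is Sterling Lending at 2.690%.

Sterling Lending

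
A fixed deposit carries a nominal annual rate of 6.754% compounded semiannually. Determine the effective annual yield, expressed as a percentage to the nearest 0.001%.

EAR = (1 + 0.06754/2)^2 − 1.
= (1 + 0.033770)^2 − 1 = 1.068680 − 1 = 6.868%.

6.868%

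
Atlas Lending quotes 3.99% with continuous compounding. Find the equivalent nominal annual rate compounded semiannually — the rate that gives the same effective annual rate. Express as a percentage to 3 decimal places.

EAR under continuous compounding: e^0.0399 − 1 = 0.040707.
Solve (1 + r/2)^2 = 1.040707: r/2 = 1.040707^(1/2) − 1 = 0.020150, so r = 0.040301 = 4.030%.

4.030%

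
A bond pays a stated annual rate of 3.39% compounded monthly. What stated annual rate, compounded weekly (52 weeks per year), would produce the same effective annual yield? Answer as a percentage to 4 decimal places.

3.3863%

EAR = (1 + 0.0339/12)^12 − 1 = 0.034432.
Solve (1 + r/52)^52 = 1.034432: r/52 = 1.034432^(1/52) − 1 = 0.000651, so r = 0.033863 = 3.3863%.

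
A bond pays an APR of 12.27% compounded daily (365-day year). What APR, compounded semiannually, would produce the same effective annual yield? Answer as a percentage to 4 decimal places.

12.6520%

EAR = (1 + 0.1227/365)^365 − 1 = 0.130522.
Solve (1 + r/2)^2 = 1.130522: r/2 = 1.130522^(1/2) − 1 = 0.063260, so r = 0.126520 = 12.6520%.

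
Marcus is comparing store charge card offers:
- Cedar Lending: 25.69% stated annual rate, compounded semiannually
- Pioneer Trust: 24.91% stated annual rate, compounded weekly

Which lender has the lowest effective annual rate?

Cedar Lending: (1 + 0.2569/2)^2 − 1 = 27.340%
Pioneer Trust: (1 + 0.2491/52)^52 − 1 = 28.211%
The lowest effective annual rate is Cedar Lending at 27.340%.

Cedar Lending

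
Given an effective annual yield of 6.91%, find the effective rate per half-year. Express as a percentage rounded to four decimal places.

The per-half-year rate i satisfies (1 + i)^2 = 1 + 0.0691.
i = 1.0691^(1/2) − 1 = 0.0339729 = 3.3973%.

3.3973%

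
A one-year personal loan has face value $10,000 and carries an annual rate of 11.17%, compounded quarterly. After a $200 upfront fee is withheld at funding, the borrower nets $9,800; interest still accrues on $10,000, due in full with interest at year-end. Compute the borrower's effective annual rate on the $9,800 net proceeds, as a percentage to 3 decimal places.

Amount owed after one year: 10,000 × (1 + 0.1117/4)^4 = 10,000 × 1.116467 = $11,164.67.
Effective rate on net proceeds: 11,164.67 / 9,800 − 1 = 0.139252 = 13.925%.

13.925%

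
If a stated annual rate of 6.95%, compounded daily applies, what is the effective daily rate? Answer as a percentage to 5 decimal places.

0.01904%

With a nominal annual rate compounded daily, the periodic rate is the nominal rate divided by 365.
i = 0.0695 / 365 = 0.0001904 = 0.01904%.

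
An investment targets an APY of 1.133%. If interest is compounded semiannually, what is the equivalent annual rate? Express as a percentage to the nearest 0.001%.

1.130%

(1 + r/2)^2 − 1 = 0.01133, so 1 + r/2 = 1.01133^(1/2).
r/2 = 0.005649, so r = 0.011298 = 1.130%.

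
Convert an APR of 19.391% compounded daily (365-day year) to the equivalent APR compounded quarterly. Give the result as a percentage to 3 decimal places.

EAR = (1 + 0.19391/365)^365 − 1 = 0.213925.
Solve (1 + r/4)^4 = 1.213925: r/4 = 1.213925^(1/4) − 1 = 0.049658, so r = 0.198633 = 19.863%.

19.863%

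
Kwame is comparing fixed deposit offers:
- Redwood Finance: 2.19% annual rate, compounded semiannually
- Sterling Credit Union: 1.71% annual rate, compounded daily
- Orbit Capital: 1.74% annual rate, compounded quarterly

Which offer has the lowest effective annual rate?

Sterling Credit Union

Redwood Finance: (1 + 0.0219/2)^2 − 1 = 2.202%
Sterling Credit Union: (1 + 0.0171/365)^365 − 1 = 1.725%
Orbit Capital: (1 + 0.0174/4)^4 − 1 = 1.751%
The lowest effective annual rate is Sterling Credit Union at 1.725%.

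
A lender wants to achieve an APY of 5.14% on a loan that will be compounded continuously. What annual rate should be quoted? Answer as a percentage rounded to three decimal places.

Continuous: nominal r satisfies e^r − 1 = 0.0514.
r = ln(1 + 0.0514) = ln(1.0514) = 0.050123 = 5.012%.

5.012%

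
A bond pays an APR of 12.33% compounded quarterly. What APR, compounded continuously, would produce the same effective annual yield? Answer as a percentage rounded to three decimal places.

12.144%

EAR = (1 + 0.1233/4)^4 − 1 = 0.129119.
Equivalent continuous rate: r = ln(1 + 0.129119) = 0.121438 = 12.144%.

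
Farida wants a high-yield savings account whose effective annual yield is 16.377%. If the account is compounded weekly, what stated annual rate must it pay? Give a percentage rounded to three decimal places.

(1 + r/52)^52 − 1 = 0.16377, so 1 + r/52 = 1.16377^(1/52).
r/52 = 0.002921, so r = 0.151886 = 15.189%.

15.189%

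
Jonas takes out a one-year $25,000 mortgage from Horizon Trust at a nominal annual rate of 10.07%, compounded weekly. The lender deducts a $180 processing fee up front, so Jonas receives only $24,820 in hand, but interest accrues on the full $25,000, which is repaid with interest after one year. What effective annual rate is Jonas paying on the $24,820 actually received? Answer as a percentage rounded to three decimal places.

11.386%

Amount owed after one year: 25,000 × (1 + 0.1007/52)^52 = 25,000 × 1.105837 = $27,645.93.
Effective rate on net proceeds: 27,645.93 / 24,820 − 1 = 0.113857 = 11.386%.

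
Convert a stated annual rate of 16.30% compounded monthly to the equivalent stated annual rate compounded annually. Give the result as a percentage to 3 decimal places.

EAR = (1 + 0.1630/12)^12 − 1 = 0.175746.
Compounded annually, the equivalent nominal rate is the EAR itself: 17.575%.

17.575%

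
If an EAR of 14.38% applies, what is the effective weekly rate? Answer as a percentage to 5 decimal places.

The per-week rate i satisfies (1 + i)^52 = 1 + 0.1438.
i = 1.1438^(1/52) − 1 = 0.0025871 = 0.25871%.

0.25871%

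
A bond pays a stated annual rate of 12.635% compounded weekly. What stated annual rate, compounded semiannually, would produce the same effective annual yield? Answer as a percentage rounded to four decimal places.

EAR = (1 + 0.12635/52)^52 − 1 = 0.134505.
Solve (1 + r/2)^2 = 1.134505: r/2 = 1.134505^(1/2) − 1 = 0.065132, so r = 0.130263 = 13.0263%.

13.0263%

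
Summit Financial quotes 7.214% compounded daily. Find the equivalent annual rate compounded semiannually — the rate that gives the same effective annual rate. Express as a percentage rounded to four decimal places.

EAR = (1 + 0.07214/365)^365 − 1 = 0.074798.
Solve (1 + r/2)^2 = 1.074798: r/2 = 1.074798^(1/2) − 1 = 0.036725, so r = 0.073449 = 7.3449%.

7.3449%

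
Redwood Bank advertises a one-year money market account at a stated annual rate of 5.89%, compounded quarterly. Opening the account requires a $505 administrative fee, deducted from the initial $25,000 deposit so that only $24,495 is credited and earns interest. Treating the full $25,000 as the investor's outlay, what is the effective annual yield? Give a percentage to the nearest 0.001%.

3.880%

Value after one year: 24,495 × (1 + 0.0589/4)^4 = 24,495 × 1.060214 = $25,969.94.
Effective yield on the $25,000 outlay: 25,969.94 / 25,000 − 1 = 0.038797 = 3.880%.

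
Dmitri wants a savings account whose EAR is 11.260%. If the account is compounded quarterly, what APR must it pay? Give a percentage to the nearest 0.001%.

10.814%

(1 + r/4)^4 − 1 = 0.11260, so 1 + r/4 = 1.11260^(1/4).
r/4 = 0.027034, so r = 0.108135 = 10.814%.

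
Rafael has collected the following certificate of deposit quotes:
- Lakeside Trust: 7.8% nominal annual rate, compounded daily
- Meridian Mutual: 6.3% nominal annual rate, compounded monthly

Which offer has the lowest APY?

Lakeside Trust: (1 + 0.078/365)^365 − 1 = 8.111%
Meridian Mutual: (1 + 0.063/12)^12 − 1 = 6.485%
The lowest effective annual rate is Meridian Mutual at 6.485%.

Meridian Mutual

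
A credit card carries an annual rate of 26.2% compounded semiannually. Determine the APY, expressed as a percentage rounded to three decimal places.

EAR = (1 + 0.262/2)^2 − 1.
= (1 + 0.131000)^2 − 1 = 1.279161 − 1 = 27.916%.

27.916%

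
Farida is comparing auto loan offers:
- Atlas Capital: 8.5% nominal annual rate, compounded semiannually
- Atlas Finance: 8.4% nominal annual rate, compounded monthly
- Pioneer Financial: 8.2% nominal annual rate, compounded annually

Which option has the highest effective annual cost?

Atlas Capital: (1 + 0.085/2)^2 − 1 = 8.681%
Atlas Finance: (1 + 0.084/12)^12 − 1 = 8.731%
Pioneer Financial: compounded annually, EAR = 8.200%
The highest effective annual rate is Atlas Finance at 8.731%.

Atlas Finance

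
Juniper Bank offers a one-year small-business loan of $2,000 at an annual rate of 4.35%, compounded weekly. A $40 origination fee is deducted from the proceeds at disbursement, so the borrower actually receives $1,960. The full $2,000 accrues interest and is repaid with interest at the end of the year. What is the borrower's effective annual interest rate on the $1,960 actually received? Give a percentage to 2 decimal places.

6.58%

Amount owed after one year: 2,000 × (1 + 0.0435/52)^52 = 2,000 × 1.044441 = $2,088.88.
Effective rate on net proceeds: 2,088.88 / 1,960 − 1 = 0.065756 = 6.58%.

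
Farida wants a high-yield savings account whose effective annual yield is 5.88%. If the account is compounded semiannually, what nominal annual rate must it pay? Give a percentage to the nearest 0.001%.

5.796%

(1 + r/2)^2 − 1 = 0.0588, so 1 + r/2 = 1.0588^(1/2).
r/2 = 0.028980, so r = 0.057960 = 5.796%.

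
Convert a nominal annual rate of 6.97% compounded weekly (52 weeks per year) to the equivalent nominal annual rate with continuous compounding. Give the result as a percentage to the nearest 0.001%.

EAR = (1 + 0.0697/52)^52 − 1 = 0.072136.
Equivalent continuous rate: r = ln(1 + 0.072136) = 0.069653 = 6.965%.

6.965%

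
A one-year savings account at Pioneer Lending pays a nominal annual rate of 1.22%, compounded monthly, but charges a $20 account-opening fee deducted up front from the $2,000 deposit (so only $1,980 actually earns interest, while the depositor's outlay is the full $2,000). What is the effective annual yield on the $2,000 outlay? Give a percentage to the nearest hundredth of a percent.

Value after one year: 1,980 × (1 + 0.0122/12)^12 = 1,980 × 1.012268 = $2,004.29.
Effective yield on the $2,000 outlay: 2,004.29 / 2,000 − 1 = 0.002146 = 0.21%.

0.21%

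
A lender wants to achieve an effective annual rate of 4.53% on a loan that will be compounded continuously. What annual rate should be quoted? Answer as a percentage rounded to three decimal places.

4.430%

Continuous: nominal r satisfies e^r − 1 = 0.0453.
r = ln(1 + 0.0453) = ln(1.0453) = 0.044304 = 4.430%.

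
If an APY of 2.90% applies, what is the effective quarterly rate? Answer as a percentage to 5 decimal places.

0.71725%

The per-quarter rate i satisfies (1 + i)^4 = 1 + 0.0290.
i = 1.0290^(1/4) − 1 = 0.0071725 = 0.71725%.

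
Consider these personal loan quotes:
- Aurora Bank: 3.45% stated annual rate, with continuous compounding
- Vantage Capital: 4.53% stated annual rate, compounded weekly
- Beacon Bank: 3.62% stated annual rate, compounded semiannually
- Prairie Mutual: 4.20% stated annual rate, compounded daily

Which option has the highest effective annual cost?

Vantage Capital

Aurora Bank: e^0.0345 − 1 = 3.510%
Vantage Capital: (1 + 0.0453/52)^52 − 1 = 4.632%
Beacon Bank: (1 + 0.0362/2)^2 − 1 = 3.653%
Prairie Mutual: (1 + 0.0420/365)^365 − 1 = 4.289%
The highest effective annual rate is Vantage Capital at 4.632%.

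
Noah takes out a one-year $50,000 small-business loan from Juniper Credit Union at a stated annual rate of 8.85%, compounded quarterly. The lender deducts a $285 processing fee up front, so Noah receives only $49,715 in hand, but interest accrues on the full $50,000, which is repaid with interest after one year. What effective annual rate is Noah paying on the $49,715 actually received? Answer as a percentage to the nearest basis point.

Amount owed after one year: 50,000 × (1 + 0.0885/4)^4 = 50,000 × 1.091481 = $54,574.03.
Effective rate on net proceeds: 54,574.03 / 49,715 − 1 = 0.097738 = 9.77%.

9.77%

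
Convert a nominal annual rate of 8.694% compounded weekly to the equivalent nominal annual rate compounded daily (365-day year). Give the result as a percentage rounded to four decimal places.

8.6878%

EAR = (1 + 0.08694/52)^52 − 1 = 0.090752.
Solve (1 + r/365)^365 = 1.090752: r/365 = 1.090752^(1/365) − 1 = 0.000238, so r = 0.086878 = 8.6878%.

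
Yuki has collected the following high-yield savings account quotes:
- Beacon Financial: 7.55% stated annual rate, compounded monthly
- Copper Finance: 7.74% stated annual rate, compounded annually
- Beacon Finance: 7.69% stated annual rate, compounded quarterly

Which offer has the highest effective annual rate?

Beacon Financial: (1 + 0.0755/12)^12 − 1 = 7.817%
Copper Finance: compounded annually, EAR = 7.740%
Beacon Finance: (1 + 0.0769/4)^4 − 1 = 7.915%
The highest effective annual rate is Beacon Finance at 7.915%.

Beacon Finance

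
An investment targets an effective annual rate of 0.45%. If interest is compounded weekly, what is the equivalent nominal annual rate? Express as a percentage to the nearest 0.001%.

(1 + r/52)^52 − 1 = 0.0045, so 1 + r/52 = 1.0045^(1/52).
r/52 = 0.000086, so r = 0.004490 = 0.449%.

0.449%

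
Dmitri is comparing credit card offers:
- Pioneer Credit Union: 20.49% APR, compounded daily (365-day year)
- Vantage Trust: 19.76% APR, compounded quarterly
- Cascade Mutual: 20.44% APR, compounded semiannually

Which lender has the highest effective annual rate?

Pioneer Credit Union: (1 + 0.2049/365)^365 − 1 = 22.733%
Vantage Trust: (1 + 0.1976/4)^4 − 1 = 21.273%
Cascade Mutual: (1 + 0.2044/2)^2 − 1 = 21.484%
The highest effective annual rate is Pioneer Credit Union at 22.733%.

Pioneer Credit Union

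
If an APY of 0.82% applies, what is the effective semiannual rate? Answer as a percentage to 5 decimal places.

The per-half-year rate i satisfies (1 + i)^2 = 1 + 0.0082.
i = 1.0082^(1/2) − 1 = 0.0040916 = 0.40916%.

0.40916%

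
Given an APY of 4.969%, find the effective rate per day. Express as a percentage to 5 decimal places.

0.01329%

The per-day rate i satisfies (1 + i)^365 = 1 + 0.04969.
i = 1.04969^(1/365) − 1 = 0.0001329 = 0.01329%.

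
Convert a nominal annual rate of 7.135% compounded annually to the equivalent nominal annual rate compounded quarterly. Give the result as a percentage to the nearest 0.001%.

Compounded annually, EAR = nominal = 0.071350.
Solve (1 + r/4)^4 = 1.071350: r/4 = 1.071350^(1/4) − 1 = 0.017379, so r = 0.069517 = 6.952%.

6.952%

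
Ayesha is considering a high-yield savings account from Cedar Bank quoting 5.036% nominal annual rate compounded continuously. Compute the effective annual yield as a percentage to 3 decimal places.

5.165%

With continuous compounding, EAR = e^0.05036 − 1.
e^0.05036 = 1.051650, so EAR = 0.051650 = 5.165%.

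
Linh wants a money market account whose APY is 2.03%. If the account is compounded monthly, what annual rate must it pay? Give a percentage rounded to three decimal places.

2.011%

(1 + r/12)^12 − 1 = 0.0203, so 1 + r/12 = 1.0203^(1/12).
r/12 = 0.001676, so r = 0.020114 = 2.011%.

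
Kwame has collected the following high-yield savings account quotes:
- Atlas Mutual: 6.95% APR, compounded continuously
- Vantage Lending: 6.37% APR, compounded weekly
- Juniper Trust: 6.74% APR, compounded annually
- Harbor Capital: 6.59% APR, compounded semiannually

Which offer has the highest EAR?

Atlas Mutual: e^0.0695 − 1 = 7.197%
Vantage Lending: (1 + 0.0637/52)^52 − 1 = 6.573%
Juniper Trust: compounded annually, EAR = 6.740%
Harbor Capital: (1 + 0.0659/2)^2 − 1 = 6.699%
The highest effective annual rate is Atlas Mutual at 7.197%.

Atlas Mutual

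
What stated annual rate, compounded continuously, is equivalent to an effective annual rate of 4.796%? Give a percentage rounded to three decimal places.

Continuous: nominal r satisfies e^r − 1 = 0.04796.
r = ln(1 + 0.04796) = ln(1.04796) = 0.046845 = 4.685%.

4.685%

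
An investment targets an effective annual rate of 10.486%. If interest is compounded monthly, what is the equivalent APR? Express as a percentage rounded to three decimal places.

(1 + r/12)^12 − 1 = 0.10486, so 1 + r/12 = 1.10486^(1/12).
r/12 = 0.008345, so r = 0.100134 = 10.013%.

10.013%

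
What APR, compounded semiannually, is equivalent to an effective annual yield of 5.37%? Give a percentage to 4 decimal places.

5.2998%

(1 + r/2)^2 − 1 = 0.0537, so 1 + r/2 = 1.0537^(1/2).
r/2 = 0.026499, so r = 0.052998 = 5.2998%.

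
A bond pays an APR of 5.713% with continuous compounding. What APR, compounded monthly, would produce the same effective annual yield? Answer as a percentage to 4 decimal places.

EAR under continuous compounding: e^0.05713 − 1 = 0.058793.
Solve (1 + r/12)^12 = 1.058793: r/12 = 1.058793^(1/12) − 1 = 0.004772, so r = 0.057266 = 5.7266%.

5.7266%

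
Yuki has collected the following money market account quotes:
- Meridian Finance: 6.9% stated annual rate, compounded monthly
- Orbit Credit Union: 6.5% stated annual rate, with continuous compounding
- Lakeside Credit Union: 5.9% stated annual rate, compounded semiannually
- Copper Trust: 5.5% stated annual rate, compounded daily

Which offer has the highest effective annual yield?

Meridian Finance: (1 + 0.069/12)^12 − 1 = 7.122%
Orbit Credit Union: e^0.065 − 1 = 6.716%
Lakeside Credit Union: (1 + 0.059/2)^2 − 1 = 5.987%
Copper Trust: (1 + 0.055/365)^365 − 1 = 5.654%
The highest effective annual rate is Meridian Finance at 7.122%.

Meridian Finance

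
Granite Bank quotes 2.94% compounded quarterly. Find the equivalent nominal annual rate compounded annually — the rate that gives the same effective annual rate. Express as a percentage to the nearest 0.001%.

EAR = (1 + 0.0294/4)^4 − 1 = 0.029726.
Compounded annually, the equivalent nominal rate is the EAR itself: 2.973%.

2.973%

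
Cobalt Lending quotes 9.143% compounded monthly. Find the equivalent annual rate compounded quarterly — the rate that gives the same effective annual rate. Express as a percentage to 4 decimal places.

EAR = (1 + 0.09143/12)^12 − 1 = 0.095360.
Solve (1 + r/4)^4 = 1.095360: r/4 = 1.095360^(1/4) − 1 = 0.023032, so r = 0.092128 = 9.2128%.

9.2128%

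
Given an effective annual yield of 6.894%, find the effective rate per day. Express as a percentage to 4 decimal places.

0.0183%

The per-day rate i satisfies (1 + i)^365 = 1 + 0.06894.
i = 1.06894^(1/365) − 1 = 0.0001827 = 0.0183%.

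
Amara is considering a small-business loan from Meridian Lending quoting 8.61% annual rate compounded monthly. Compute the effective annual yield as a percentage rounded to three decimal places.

8.958%

EAR = (1 + 0.0861/12)^12 − 1.
= (1 + 0.007175)^12 − 1 = 1.089580 − 1 = 8.958%.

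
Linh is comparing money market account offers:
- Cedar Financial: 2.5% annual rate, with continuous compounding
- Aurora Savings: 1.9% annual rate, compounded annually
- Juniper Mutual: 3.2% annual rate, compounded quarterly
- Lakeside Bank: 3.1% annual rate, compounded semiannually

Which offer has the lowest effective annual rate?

Aurora Savings

Cedar Financial: e^0.025 − 1 = 2.532%
Aurora Savings: compounded annually, EAR = 1.900%
Juniper Mutual: (1 + 0.032/4)^4 − 1 = 3.239%
Lakeside Bank: (1 + 0.031/2)^2 − 1 = 3.124%
The lowest effective annual rate is Aurora Savings at 1.900%.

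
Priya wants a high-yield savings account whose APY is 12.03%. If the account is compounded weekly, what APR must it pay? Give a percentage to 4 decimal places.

11.3721%

(1 + r/52)^52 − 1 = 0.1203, so 1 + r/52 = 1.1203^(1/52).
r/52 = 0.002187, so r = 0.113721 = 11.3721%.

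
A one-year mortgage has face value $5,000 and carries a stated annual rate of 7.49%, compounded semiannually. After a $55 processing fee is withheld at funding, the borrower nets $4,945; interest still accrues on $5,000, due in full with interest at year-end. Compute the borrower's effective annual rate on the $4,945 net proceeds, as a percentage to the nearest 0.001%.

8.827%

Amount owed after one year: 5,000 × (1 + 0.0749/2)^2 = 5,000 × 1.076303 = $5,381.51.
Effective rate on net proceeds: 5,381.51 / 4,945 − 1 = 0.088274 = 8.827%.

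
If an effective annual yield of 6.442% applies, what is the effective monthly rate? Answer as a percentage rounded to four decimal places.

The per-month rate i satisfies (1 + i)^12 = 1 + 0.06442.
i = 1.06442^(1/12) − 1 = 0.0052161 = 0.5216%.

0.5216%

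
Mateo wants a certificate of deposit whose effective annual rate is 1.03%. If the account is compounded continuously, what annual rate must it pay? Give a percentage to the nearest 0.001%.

Continuous: nominal r satisfies e^r − 1 = 0.0103.
r = ln(1 + 0.0103) = ln(1.0103) = 0.010247 = 1.025%.

1.025%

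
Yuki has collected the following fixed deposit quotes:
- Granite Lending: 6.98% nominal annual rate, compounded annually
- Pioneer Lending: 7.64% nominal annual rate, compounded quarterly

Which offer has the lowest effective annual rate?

Granite Lending

Granite Lending: compounded annually, EAR = 6.980%
Pioneer Lending: (1 + 0.0764/4)^4 − 1 = 7.862%
The lowest effective annual rate is Granite Lending at 6.980%.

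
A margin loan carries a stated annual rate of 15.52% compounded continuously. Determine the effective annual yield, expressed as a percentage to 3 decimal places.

With continuous compounding, EAR = e^0.1552 − 1.
e^0.1552 = 1.167892, so EAR = 0.167892 = 16.789%.

16.789%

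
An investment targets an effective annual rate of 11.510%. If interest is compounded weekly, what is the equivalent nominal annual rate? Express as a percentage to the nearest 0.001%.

10.906%

(1 + r/52)^52 − 1 = 0.11510, so 1 + r/52 = 1.11510^(1/52).
r/52 = 0.002097, so r = 0.109058 = 10.906%.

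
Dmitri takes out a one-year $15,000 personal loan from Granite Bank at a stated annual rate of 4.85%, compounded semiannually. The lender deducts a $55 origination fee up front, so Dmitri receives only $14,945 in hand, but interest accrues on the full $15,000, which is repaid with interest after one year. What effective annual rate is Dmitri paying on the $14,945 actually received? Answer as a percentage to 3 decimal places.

5.295%

Amount owed after one year: 15,000 × (1 + 0.0485/2)^2 = 15,000 × 1.049088 = $15,736.32.
Effective rate on net proceeds: 15,736.32 / 14,945 − 1 = 0.052949 = 5.295%.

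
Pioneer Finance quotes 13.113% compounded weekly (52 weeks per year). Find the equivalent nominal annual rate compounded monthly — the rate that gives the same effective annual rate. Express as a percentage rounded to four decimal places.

EAR = (1 + 0.13113/52)^52 − 1 = 0.139928.
Solve (1 + r/12)^12 = 1.139928: r/12 = 1.139928^(1/12) − 1 = 0.010974, so r = 0.131682 = 13.1682%.

13.1682%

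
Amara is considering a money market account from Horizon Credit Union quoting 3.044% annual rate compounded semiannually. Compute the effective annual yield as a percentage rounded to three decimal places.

3.067%

EAR = (1 + 0.03044/2)^2 − 1.
= (1 + 0.015220)^2 − 1 = 1.030672 − 1 = 3.067%.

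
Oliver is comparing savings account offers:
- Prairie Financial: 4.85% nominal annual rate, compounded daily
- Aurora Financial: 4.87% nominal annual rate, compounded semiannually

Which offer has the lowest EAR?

Prairie Financial: (1 + 0.0485/365)^365 − 1 = 4.969%
Aurora Financial: (1 + 0.0487/2)^2 − 1 = 4.929%
The lowest effective annual rate is Aurora Financial at 4.929%.

Aurora Financial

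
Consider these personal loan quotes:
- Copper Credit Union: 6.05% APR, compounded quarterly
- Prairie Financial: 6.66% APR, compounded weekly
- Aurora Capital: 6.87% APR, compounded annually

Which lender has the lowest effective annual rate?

Copper Credit Union: (1 + 0.0605/4)^4 − 1 = 6.189%
Prairie Financial: (1 + 0.0666/52)^52 − 1 = 6.882%
Aurora Capital: compounded annually, EAR = 6.870%
The lowest effective annual rate is Copper Credit Union at 6.189%.

Copper Credit Union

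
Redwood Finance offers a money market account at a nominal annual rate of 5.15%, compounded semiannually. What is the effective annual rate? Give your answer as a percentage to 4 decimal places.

5.2163%

EAR = (1 + 0.0515/2)^2 − 1.
= 1.052163 − 1 = 5.2163%.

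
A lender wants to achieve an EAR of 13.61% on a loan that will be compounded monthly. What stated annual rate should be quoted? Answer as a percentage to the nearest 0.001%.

(1 + r/12)^12 − 1 = 0.1361, so 1 + r/12 = 1.1361^(1/12).
r/12 = 0.010690, so r = 0.128282 = 12.828%.

12.828%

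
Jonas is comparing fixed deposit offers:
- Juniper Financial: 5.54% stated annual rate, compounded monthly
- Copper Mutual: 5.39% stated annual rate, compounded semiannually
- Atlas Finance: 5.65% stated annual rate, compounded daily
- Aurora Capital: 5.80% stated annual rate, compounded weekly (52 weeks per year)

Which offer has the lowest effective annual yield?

Copper Mutual

Juniper Financial: (1 + 0.0554/12)^12 − 1 = 5.683%
Copper Mutual: (1 + 0.0539/2)^2 − 1 = 5.463%
Atlas Finance: (1 + 0.0565/365)^365 − 1 = 5.812%
Aurora Capital: (1 + 0.0580/52)^52 − 1 = 5.968%
The lowest effective annual rate is Copper Mutual at 5.463%.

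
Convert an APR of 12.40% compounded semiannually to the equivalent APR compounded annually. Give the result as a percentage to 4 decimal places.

EAR = (1 + 0.1240/2)^2 − 1 = 0.127844.
Compounded annually, the equivalent nominal rate is the EAR itself: 12.7844%.

12.7844%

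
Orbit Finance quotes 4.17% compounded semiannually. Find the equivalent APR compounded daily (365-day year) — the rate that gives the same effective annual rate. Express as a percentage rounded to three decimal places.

EAR = (1 + 0.0417/2)^2 − 1 = 0.042135.
Solve (1 + r/365)^365 = 1.042135: r/365 = 1.042135^(1/365) − 1 = 0.000113, so r = 0.041274 = 4.127%.

4.127%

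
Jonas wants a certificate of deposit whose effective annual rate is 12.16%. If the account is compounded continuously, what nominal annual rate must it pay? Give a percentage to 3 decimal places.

Continuous: nominal r satisfies e^r − 1 = 0.1216.
r = ln(1 + 0.1216) = ln(1.1216) = 0.114756 = 11.476%.

11.476%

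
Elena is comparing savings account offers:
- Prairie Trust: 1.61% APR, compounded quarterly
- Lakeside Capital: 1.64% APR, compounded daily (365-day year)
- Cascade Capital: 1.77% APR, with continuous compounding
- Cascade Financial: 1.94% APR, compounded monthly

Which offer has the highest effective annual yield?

Prairie Trust: (1 + 0.0161/4)^4 − 1 = 1.620%
Lakeside Capital: (1 + 0.0164/365)^365 − 1 = 1.653%
Cascade Capital: e^0.0177 − 1 = 1.786%
Cascade Financial: (1 + 0.0194/12)^12 − 1 = 1.957%
The highest effective annual rate is Cascade Financial at 1.957%.

Cascade Financial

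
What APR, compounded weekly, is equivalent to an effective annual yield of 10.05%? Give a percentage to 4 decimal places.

9.5853%

(1 + r/52)^52 − 1 = 0.1005, so 1 + r/52 = 1.1005^(1/52).
r/52 = 0.001843, so r = 0.095853 = 9.5853%.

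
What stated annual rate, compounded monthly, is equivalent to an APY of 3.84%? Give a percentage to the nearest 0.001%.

3.774%

(1 + r/12)^12 − 1 = 0.0384, so 1 + r/12 = 1.0384^(1/12).
r/12 = 0.003145, so r = 0.037740 = 3.774%.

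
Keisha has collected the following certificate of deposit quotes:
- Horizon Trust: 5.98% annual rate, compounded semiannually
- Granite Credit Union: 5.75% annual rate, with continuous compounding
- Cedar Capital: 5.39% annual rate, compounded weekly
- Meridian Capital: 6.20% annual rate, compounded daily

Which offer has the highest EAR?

Meridian Capital

Horizon Trust: (1 + 0.0598/2)^2 − 1 = 6.069%
Granite Credit Union: e^0.0575 − 1 = 5.919%
Cedar Capital: (1 + 0.0539/52)^52 − 1 = 5.535%
Meridian Capital: (1 + 0.0620/365)^365 − 1 = 6.396%
The highest effective annual rate is Meridian Capital at 6.396%.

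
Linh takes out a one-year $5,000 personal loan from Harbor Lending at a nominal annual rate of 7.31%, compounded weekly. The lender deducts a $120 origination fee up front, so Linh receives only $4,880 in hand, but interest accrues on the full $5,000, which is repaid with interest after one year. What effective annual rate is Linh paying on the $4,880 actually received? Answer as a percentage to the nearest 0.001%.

10.224%

Amount owed after one year: 5,000 × (1 + 0.0731/52)^52 = 5,000 × 1.075783 = $5,378.91.
Effective rate on net proceeds: 5,378.91 / 4,880 − 1 = 0.102237 = 10.224%.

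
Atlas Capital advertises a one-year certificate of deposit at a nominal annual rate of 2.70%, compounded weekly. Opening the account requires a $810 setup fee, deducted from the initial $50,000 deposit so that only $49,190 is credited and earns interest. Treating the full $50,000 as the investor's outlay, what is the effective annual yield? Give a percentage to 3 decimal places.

Value after one year: 49,190 × (1 + 0.0270/52)^52 = 49,190 × 1.027361 = $50,535.87.
Effective yield on the $50,000 outlay: 50,535.87 / 50,000 − 1 = 0.010717 = 1.072%.

1.072%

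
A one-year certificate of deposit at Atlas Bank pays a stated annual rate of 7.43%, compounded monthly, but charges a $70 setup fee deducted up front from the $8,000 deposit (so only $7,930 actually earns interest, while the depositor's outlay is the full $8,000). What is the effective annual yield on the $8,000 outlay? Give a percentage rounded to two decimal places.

Value after one year: 7,930 × (1 + 0.0743/12)^12 = 7,930 × 1.076883 = $8,539.68.
Effective yield on the $8,000 outlay: 8,539.68 / 8,000 − 1 = 0.067460 = 6.75%.

6.75%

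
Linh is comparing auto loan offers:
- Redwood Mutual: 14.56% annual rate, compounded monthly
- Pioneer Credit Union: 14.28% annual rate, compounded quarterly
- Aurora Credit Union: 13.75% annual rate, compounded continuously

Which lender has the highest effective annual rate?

Redwood Mutual

Redwood Mutual: (1 + 0.1456/12)^12 − 1 = 15.572%
Pioneer Credit Union: (1 + 0.1428/4)^4 − 1 = 15.063%
Aurora Credit Union: e^0.1375 − 1 = 14.740%
The highest effective annual rate is Redwood Mutual at 15.572%.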